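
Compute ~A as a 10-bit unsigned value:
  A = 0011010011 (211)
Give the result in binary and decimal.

Flip each bit (0->1, 1->0):
  0011010011
  1100101100

Answer: 1100101100 (812)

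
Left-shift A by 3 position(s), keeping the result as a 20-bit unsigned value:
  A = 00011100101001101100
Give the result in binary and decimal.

Shift left by 3: drop the top 3 bit(s), append 3 zero(s) on the right.
  00011100101001101100  ->  discard [000], keep [11100101001101100], append 000
= 11100101001101100000

Answer: 11100101001101100000 (938848)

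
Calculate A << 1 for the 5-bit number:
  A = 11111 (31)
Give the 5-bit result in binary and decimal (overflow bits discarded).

Shift left by 1: drop the top 1 bit(s), append 1 zero(s) on the right.
  11111  ->  discard [1], keep [1111], append 0
= 11110

Answer: 11110 (30)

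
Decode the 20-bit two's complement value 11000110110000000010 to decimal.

MSB is 1, so the value is negative. Find the magnitude:
1. Invert bits:  00111001001111111101
2. Add 1:        00111001001111111110  = 234494
3. Apply sign:   -234494

Answer: -234494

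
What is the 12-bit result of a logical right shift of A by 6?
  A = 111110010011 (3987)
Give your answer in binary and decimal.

Logical shift right by 6: drop the bottom 6 bit(s), prepend 6 zero(s) on the left.
  111110010011  ->  keep [111110], discard [010011], prepend 000000
= 000000111110

Answer: 000000111110 (62)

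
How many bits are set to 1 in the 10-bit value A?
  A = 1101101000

1101101000
1-bits at positions (from bit 0 = LSB): 3, 5, 6, 8, 9
Count = 5

Answer: 5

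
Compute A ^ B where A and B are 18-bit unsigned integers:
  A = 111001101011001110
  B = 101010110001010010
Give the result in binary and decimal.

Apply ^ to each column (1 where bits differ):
  111001101011001110
^ 101010110001010010
--------------------
  010011011010011100

Answer: 010011011010011100 (79516)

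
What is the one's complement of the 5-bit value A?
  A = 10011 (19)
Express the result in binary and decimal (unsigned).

Flip each bit (0->1, 1->0):
  10011
  01100

Answer: 01100 (12)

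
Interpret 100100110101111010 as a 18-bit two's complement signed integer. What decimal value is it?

MSB is 1, so the value is negative. Find the magnitude:
1. Invert bits:  011011001010000101
2. Add 1:        011011001010000110  = 111238
3. Apply sign:   -111238

Answer: -111238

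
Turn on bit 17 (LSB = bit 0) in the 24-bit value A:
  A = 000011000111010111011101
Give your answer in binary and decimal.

Mask = 1 << 17 = 000000100000000000000000
Bit 17 of A is 0, so OR-ing with the mask flips it to 1.
  000011000111010111011101
| 000000100000000000000000
--------------------------
  000011100111010111011101

Answer: 000011100111010111011101 (947677)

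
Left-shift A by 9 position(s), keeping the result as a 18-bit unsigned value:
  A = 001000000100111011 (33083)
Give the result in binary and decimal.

Shift left by 9: drop the top 9 bit(s), append 9 zero(s) on the right.
  001000000100111011  ->  discard [001000000], keep [100111011], append 000000000
= 100111011000000000

Answer: 100111011000000000 (161280)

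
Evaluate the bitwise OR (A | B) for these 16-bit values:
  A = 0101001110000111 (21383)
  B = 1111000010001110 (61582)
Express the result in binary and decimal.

Apply | to each column (1 where either bit is 1):
  0101001110000111
| 1111000010001110
------------------
  1111001110001111

Answer: 1111001110001111 (62351)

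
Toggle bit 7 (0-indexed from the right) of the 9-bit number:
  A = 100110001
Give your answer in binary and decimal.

Mask = 1 << 7 = 010000000
Bit 7 of A is 0; XOR with the mask flips it to 1.
  100110001
^ 010000000
-----------
  110110001

Answer: 110110001 (433)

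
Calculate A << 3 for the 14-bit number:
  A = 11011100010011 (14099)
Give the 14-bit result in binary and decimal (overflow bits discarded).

Shift left by 3: drop the top 3 bit(s), append 3 zero(s) on the right.
  11011100010011  ->  discard [110], keep [11100010011], append 000
= 11100010011000

Answer: 11100010011000 (14488)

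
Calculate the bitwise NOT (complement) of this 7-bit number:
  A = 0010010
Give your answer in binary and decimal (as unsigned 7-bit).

Flip each bit (0->1, 1->0):
  0010010
  1101101

Answer: 1101101 (109)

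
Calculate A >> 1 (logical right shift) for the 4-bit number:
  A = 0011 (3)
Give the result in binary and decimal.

Logical shift right by 1: drop the bottom 1 bit(s), prepend 1 zero(s) on the left.
  0011  ->  keep [001], discard [1], prepend 0
= 0001

Answer: 0001 (1)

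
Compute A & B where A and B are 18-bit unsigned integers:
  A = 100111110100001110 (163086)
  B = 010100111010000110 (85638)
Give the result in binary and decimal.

Apply & to each column (1 only where both bits are 1):
  100111110100001110
& 010100111010000110
--------------------
  000100110000000110

Answer: 000100110000000110 (19462)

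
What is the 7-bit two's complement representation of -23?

1. Binary of +23:  0010111
2. Invert bits:     1101000
3. Add 1:           1101001

Answer: 1101001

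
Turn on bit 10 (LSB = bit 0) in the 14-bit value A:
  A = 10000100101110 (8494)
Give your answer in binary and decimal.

Mask = 1 << 10 = 00010000000000
Bit 10 of A is 0, so OR-ing with the mask flips it to 1.
  10000100101110
| 00010000000000
----------------
  10010100101110

Answer: 10010100101110 (9518)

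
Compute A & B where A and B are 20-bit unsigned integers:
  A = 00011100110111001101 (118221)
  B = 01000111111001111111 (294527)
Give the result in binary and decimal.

Apply & to each column (1 only where both bits are 1):
  00011100110111001101
& 01000111111001111111
----------------------
  00000100110001001101

Answer: 00000100110001001101 (19533)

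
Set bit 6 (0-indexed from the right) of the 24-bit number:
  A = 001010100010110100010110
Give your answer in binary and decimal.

Mask = 1 << 6 = 000000000000000001000000
Bit 6 of A is 0, so OR-ing with the mask flips it to 1.
  001010100010110100010110
| 000000000000000001000000
--------------------------
  001010100010110101010110

Answer: 001010100010110101010110 (2764118)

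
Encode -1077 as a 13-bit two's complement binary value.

1. Binary of +1077:  0010000110101
2. Invert bits:     1101111001010
3. Add 1:           1101111001011

Answer: 1101111001011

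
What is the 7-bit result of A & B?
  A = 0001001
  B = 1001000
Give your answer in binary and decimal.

Apply & to each column (1 only where both bits are 1):
  0001001
& 1001000
---------
  0001000

Answer: 0001000 (8)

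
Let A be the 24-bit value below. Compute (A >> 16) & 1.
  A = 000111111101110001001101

Bit 16 is the 17th from the right.
  000111111101110001001101
         ^
That bit is 1.

Answer: 1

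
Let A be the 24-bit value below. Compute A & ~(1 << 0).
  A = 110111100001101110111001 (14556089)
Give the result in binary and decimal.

Mask = ~(1 << 0) = 111111111111111111111110
Bit 0 of A is 1, so AND-ing with the mask clears it to 0.
  110111100001101110111001
& 111111111111111111111110
--------------------------
  110111100001101110111000

Answer: 110111100001101110111000 (14556088)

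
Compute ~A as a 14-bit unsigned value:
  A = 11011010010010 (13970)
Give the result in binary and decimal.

Flip each bit (0->1, 1->0):
  11011010010010
  00100101101101

Answer: 00100101101101 (2413)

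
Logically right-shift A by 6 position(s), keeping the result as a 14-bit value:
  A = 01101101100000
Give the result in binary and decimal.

Logical shift right by 6: drop the bottom 6 bit(s), prepend 6 zero(s) on the left.
  01101101100000  ->  keep [01101101], discard [100000], prepend 000000
= 00000001101101

Answer: 00000001101101 (109)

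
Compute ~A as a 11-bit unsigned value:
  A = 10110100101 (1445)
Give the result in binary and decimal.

Flip each bit (0->1, 1->0):
  10110100101
  01001011010

Answer: 01001011010 (602)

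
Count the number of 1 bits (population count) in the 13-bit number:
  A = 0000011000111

0000011000111
1-bits at positions (from bit 0 = LSB): 0, 1, 2, 6, 7
Count = 5

Answer: 5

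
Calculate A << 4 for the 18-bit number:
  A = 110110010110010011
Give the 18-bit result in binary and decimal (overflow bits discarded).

Shift left by 4: drop the top 4 bit(s), append 4 zero(s) on the right.
  110110010110010011  ->  discard [1101], keep [10010110010011], append 0000
= 100101100100110000

Answer: 100101100100110000 (153904)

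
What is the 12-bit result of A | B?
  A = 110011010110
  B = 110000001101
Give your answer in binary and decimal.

Apply | to each column (1 where either bit is 1):
  110011010110
| 110000001101
--------------
  110011011111

Answer: 110011011111 (3295)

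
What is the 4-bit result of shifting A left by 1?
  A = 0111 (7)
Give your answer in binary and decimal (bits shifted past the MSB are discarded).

Shift left by 1: drop the top 1 bit(s), append 1 zero(s) on the right.
  0111  ->  discard [0], keep [111], append 0
= 1110

Answer: 1110 (14)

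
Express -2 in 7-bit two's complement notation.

1. Binary of +2:  0000010
2. Invert bits:     1111101
3. Add 1:           1111110

Answer: 1111110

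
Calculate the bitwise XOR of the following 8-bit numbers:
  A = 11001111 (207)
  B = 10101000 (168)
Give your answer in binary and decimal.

Apply ^ to each column (1 where bits differ):
  11001111
^ 10101000
----------
  01100111

Answer: 01100111 (103)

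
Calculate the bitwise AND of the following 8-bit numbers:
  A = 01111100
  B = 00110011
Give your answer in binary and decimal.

Apply & to each column (1 only where both bits are 1):
  01111100
& 00110011
----------
  00110000

Answer: 00110000 (48)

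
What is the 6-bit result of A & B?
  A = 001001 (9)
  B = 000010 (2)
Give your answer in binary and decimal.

Apply & to each column (1 only where both bits are 1):
  001001
& 000010
--------
  000000

Answer: 000000 (0)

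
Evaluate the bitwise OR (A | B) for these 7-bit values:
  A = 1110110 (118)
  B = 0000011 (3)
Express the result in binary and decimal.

Apply | to each column (1 where either bit is 1):
  1110110
| 0000011
---------
  1110111

Answer: 1110111 (119)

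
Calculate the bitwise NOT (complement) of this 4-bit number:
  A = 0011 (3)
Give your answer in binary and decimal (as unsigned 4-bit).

Flip each bit (0->1, 1->0):
  0011
  1100

Answer: 1100 (12)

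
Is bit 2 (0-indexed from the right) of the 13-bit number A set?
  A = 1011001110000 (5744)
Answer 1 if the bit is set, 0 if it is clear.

Bit 2 is the 3rd from the right.
  1011001110000
            ^
That bit is 0.

Answer: 0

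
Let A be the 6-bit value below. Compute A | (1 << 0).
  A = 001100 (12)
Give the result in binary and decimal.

Mask = 1 << 0 = 000001
Bit 0 of A is 0, so OR-ing with the mask flips it to 1.
  001100
| 000001
--------
  001101

Answer: 001101 (13)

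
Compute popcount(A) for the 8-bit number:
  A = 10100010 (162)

10100010
1-bits at positions (from bit 0 = LSB): 1, 5, 7
Count = 3

Answer: 3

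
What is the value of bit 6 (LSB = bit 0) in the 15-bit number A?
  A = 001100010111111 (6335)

Bit 6 is the 7th from the right.
  001100010111111
          ^
That bit is 0.

Answer: 0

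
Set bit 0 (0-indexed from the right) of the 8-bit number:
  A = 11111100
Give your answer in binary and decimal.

Mask = 1 << 0 = 00000001
Bit 0 of A is 0, so OR-ing with the mask flips it to 1.
  11111100
| 00000001
----------
  11111101

Answer: 11111101 (253)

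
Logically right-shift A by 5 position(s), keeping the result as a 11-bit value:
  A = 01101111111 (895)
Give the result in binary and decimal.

Logical shift right by 5: drop the bottom 5 bit(s), prepend 5 zero(s) on the left.
  01101111111  ->  keep [011011], discard [11111], prepend 00000
= 00000011011

Answer: 00000011011 (27)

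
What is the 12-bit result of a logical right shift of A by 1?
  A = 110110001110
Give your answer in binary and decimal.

Logical shift right by 1: drop the bottom 1 bit(s), prepend 1 zero(s) on the left.
  110110001110  ->  keep [11011000111], discard [0], prepend 0
= 011011000111

Answer: 011011000111 (1735)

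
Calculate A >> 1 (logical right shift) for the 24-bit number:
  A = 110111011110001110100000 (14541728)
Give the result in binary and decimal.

Logical shift right by 1: drop the bottom 1 bit(s), prepend 1 zero(s) on the left.
  110111011110001110100000  ->  keep [11011101111000111010000], discard [0], prepend 0
= 011011101111000111010000

Answer: 011011101111000111010000 (7270864)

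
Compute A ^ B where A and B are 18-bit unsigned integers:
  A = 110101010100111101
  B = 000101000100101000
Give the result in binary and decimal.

Apply ^ to each column (1 where bits differ):
  110101010100111101
^ 000101000100101000
--------------------
  110000010000010101

Answer: 110000010000010101 (197653)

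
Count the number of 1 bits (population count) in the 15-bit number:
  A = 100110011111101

100110011111101
1-bits at positions (from bit 0 = LSB): 0, 2, 3, 4, 5, 6, 7, 10, 11, 14
Count = 10

Answer: 10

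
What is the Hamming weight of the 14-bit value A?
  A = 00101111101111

00101111101111
1-bits at positions (from bit 0 = LSB): 0, 1, 2, 3, 5, 6, 7, 8, 9, 11
Count = 10

Answer: 10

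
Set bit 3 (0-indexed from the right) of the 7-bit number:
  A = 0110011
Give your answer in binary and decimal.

Mask = 1 << 3 = 0001000
Bit 3 of A is 0, so OR-ing with the mask flips it to 1.
  0110011
| 0001000
---------
  0111011

Answer: 0111011 (59)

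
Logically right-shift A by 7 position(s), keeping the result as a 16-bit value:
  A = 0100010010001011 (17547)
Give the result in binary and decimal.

Logical shift right by 7: drop the bottom 7 bit(s), prepend 7 zero(s) on the left.
  0100010010001011  ->  keep [010001001], discard [0001011], prepend 0000000
= 0000000010001001

Answer: 0000000010001001 (137)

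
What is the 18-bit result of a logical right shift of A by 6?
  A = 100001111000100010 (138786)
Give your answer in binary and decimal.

Logical shift right by 6: drop the bottom 6 bit(s), prepend 6 zero(s) on the left.
  100001111000100010  ->  keep [100001111000], discard [100010], prepend 000000
= 000000100001111000

Answer: 000000100001111000 (2168)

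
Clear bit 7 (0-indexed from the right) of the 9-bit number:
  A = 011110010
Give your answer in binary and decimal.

Mask = ~(1 << 7) = 101111111
Bit 7 of A is 1, so AND-ing with the mask clears it to 0.
  011110010
& 101111111
-----------
  001110010

Answer: 001110010 (114)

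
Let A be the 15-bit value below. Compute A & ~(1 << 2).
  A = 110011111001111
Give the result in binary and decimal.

Mask = ~(1 << 2) = 111111111111011
Bit 2 of A is 1, so AND-ing with the mask clears it to 0.
  110011111001111
& 111111111111011
-----------------
  110011111001011

Answer: 110011111001011 (26571)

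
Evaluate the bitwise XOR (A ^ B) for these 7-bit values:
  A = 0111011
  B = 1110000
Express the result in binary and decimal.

Apply ^ to each column (1 where bits differ):
  0111011
^ 1110000
---------
  1001011

Answer: 1001011 (75)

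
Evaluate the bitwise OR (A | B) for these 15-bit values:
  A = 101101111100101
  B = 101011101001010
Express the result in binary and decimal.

Apply | to each column (1 where either bit is 1):
  101101111100101
| 101011101001010
-----------------
  101111111101111

Answer: 101111111101111 (24559)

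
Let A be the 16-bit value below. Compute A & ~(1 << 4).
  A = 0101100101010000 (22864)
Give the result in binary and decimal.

Mask = ~(1 << 4) = 1111111111101111
Bit 4 of A is 1, so AND-ing with the mask clears it to 0.
  0101100101010000
& 1111111111101111
------------------
  0101100101000000

Answer: 0101100101000000 (22848)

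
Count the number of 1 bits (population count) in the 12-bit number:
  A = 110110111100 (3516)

110110111100
1-bits at positions (from bit 0 = LSB): 2, 3, 4, 5, 7, 8, 10, 11
Count = 8

Answer: 8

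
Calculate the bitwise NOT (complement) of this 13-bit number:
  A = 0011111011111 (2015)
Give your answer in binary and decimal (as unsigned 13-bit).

Flip each bit (0->1, 1->0):
  0011111011111
  1100000100000

Answer: 1100000100000 (6176)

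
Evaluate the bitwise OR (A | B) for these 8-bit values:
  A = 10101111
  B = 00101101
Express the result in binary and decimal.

Apply | to each column (1 where either bit is 1):
  10101111
| 00101101
----------
  10101111

Answer: 10101111 (175)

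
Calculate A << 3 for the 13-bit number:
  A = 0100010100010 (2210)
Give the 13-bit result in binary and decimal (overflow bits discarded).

Shift left by 3: drop the top 3 bit(s), append 3 zero(s) on the right.
  0100010100010  ->  discard [010], keep [0010100010], append 000
= 0010100010000

Answer: 0010100010000 (1296)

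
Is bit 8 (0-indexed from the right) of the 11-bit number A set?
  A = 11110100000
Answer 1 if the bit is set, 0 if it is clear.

Bit 8 is the 9th from the right.
  11110100000
    ^
That bit is 1.

Answer: 1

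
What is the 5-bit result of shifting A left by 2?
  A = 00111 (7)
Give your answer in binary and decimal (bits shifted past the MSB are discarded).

Shift left by 2: drop the top 2 bit(s), append 2 zero(s) on the right.
  00111  ->  discard [00], keep [111], append 00
= 11100

Answer: 11100 (28)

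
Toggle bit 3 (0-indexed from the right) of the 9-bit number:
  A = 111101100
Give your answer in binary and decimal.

Mask = 1 << 3 = 000001000
Bit 3 of A is 1; XOR with the mask flips it to 0.
  111101100
^ 000001000
-----------
  111100100

Answer: 111100100 (484)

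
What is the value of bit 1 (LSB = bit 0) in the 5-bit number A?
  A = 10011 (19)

Bit 1 is the 2nd from the right.
  10011
     ^
That bit is 1.

Answer: 1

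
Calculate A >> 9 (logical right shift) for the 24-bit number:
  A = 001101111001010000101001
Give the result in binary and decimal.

Logical shift right by 9: drop the bottom 9 bit(s), prepend 9 zero(s) on the left.
  001101111001010000101001  ->  keep [001101111001010], discard [000101001], prepend 000000000
= 000000000001101111001010

Answer: 000000000001101111001010 (7114)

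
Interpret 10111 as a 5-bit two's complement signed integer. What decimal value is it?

MSB is 1, so the value is negative. Find the magnitude:
1. Invert bits:  01000
2. Add 1:        01001  = 9
3. Apply sign:   -9

Answer: -9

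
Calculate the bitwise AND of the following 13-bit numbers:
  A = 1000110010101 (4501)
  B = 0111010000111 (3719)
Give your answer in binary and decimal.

Apply & to each column (1 only where both bits are 1):
  1000110010101
& 0111010000111
---------------
  0000010000101

Answer: 0000010000101 (133)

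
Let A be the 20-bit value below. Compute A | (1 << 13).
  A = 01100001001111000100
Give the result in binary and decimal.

Mask = 1 << 13 = 00000010000000000000
Bit 13 of A is 0, so OR-ing with the mask flips it to 1.
  01100001001111000100
| 00000010000000000000
----------------------
  01100011001111000100

Answer: 01100011001111000100 (406468)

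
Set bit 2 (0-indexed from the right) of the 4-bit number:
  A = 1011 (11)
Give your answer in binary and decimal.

Mask = 1 << 2 = 0100
Bit 2 of A is 0, so OR-ing with the mask flips it to 1.
  1011
| 0100
------
  1111

Answer: 1111 (15)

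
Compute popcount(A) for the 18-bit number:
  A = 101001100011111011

101001100011111011
1-bits at positions (from bit 0 = LSB): 0, 1, 3, 4, 5, 6, 7, 11, 12, 15, 17
Count = 11

Answer: 11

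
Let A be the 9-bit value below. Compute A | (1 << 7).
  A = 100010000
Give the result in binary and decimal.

Mask = 1 << 7 = 010000000
Bit 7 of A is 0, so OR-ing with the mask flips it to 1.
  100010000
| 010000000
-----------
  110010000

Answer: 110010000 (400)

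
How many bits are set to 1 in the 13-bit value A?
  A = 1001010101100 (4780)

1001010101100
1-bits at positions (from bit 0 = LSB): 2, 3, 5, 7, 9, 12
Count = 6

Answer: 6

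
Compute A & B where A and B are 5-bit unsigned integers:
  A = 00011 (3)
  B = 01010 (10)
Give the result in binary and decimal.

Apply & to each column (1 only where both bits are 1):
  00011
& 01010
-------
  00010

Answer: 00010 (2)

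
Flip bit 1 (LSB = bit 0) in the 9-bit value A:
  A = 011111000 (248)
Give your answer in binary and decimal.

Mask = 1 << 1 = 000000010
Bit 1 of A is 0; XOR with the mask flips it to 1.
  011111000
^ 000000010
-----------
  011111010

Answer: 011111010 (250)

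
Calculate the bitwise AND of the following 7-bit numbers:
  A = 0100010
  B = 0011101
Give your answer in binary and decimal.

Apply & to each column (1 only where both bits are 1):
  0100010
& 0011101
---------
  0000000

Answer: 0000000 (0)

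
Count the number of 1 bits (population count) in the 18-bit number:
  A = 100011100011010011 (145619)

100011100011010011
1-bits at positions (from bit 0 = LSB): 0, 1, 4, 6, 7, 11, 12, 13, 17
Count = 9

Answer: 9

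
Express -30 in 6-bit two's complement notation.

1. Binary of +30:  011110
2. Invert bits:     100001
3. Add 1:           100010

Answer: 100010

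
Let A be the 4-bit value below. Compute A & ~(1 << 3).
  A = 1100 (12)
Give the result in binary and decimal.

Mask = ~(1 << 3) = 0111
Bit 3 of A is 1, so AND-ing with the mask clears it to 0.
  1100
& 0111
------
  0100

Answer: 0100 (4)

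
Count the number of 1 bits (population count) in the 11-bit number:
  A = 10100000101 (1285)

10100000101
1-bits at positions (from bit 0 = LSB): 0, 2, 8, 10
Count = 4

Answer: 4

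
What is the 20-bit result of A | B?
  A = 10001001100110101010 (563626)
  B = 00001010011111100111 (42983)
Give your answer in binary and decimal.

Apply | to each column (1 where either bit is 1):
  10001001100110101010
| 00001010011111100111
----------------------
  10001011111111101111

Answer: 10001011111111101111 (573423)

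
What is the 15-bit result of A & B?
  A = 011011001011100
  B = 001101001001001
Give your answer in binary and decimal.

Apply & to each column (1 only where both bits are 1):
  011011001011100
& 001101001001001
-----------------
  001001001001000

Answer: 001001001001000 (4680)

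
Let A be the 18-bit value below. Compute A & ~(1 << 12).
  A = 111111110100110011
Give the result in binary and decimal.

Mask = ~(1 << 12) = 111110111111111111
Bit 12 of A is 1, so AND-ing with the mask clears it to 0.
  111111110100110011
& 111110111111111111
--------------------
  111110110100110011

Answer: 111110110100110011 (257331)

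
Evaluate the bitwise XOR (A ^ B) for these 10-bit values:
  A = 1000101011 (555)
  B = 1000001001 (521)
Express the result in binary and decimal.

Apply ^ to each column (1 where bits differ):
  1000101011
^ 1000001001
------------
  0000100010

Answer: 0000100010 (34)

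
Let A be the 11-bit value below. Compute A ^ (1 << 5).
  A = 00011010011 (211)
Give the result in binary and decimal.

Mask = 1 << 5 = 00000100000
Bit 5 of A is 0; XOR with the mask flips it to 1.
  00011010011
^ 00000100000
-------------
  00011110011

Answer: 00011110011 (243)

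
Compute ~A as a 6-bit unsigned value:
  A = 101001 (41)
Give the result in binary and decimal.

Flip each bit (0->1, 1->0):
  101001
  010110

Answer: 010110 (22)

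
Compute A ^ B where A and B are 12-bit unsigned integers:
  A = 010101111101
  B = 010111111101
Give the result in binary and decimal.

Apply ^ to each column (1 where bits differ):
  010101111101
^ 010111111101
--------------
  000010000000

Answer: 000010000000 (128)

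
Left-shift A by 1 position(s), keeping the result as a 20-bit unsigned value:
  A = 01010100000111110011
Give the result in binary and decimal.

Shift left by 1: drop the top 1 bit(s), append 1 zero(s) on the right.
  01010100000111110011  ->  discard [0], keep [1010100000111110011], append 0
= 10101000001111100110

Answer: 10101000001111100110 (689126)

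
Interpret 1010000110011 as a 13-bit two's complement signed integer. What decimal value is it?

MSB is 1, so the value is negative. Find the magnitude:
1. Invert bits:  0101111001100
2. Add 1:        0101111001101  = 3021
3. Apply sign:   -3021

Answer: -3021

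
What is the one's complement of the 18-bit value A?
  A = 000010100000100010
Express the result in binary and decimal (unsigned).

Flip each bit (0->1, 1->0):
  000010100000100010
  111101011111011101

Answer: 111101011111011101 (251869)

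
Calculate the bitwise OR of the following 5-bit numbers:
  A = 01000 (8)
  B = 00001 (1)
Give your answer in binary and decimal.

Apply | to each column (1 where either bit is 1):
  01000
| 00001
-------
  01001

Answer: 01001 (9)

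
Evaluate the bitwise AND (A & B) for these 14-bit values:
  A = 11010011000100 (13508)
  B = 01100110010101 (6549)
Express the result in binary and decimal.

Apply & to each column (1 only where both bits are 1):
  11010011000100
& 01100110010101
----------------
  01000010000100

Answer: 01000010000100 (4228)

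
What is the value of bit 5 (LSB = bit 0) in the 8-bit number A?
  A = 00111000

Bit 5 is the 6th from the right.
  00111000
    ^
That bit is 1.

Answer: 1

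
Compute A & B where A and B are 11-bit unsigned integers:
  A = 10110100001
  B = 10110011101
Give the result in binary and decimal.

Apply & to each column (1 only where both bits are 1):
  10110100001
& 10110011101
-------------
  10110000001

Answer: 10110000001 (1409)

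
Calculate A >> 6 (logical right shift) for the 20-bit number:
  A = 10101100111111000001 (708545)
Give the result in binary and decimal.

Logical shift right by 6: drop the bottom 6 bit(s), prepend 6 zero(s) on the left.
  10101100111111000001  ->  keep [10101100111111], discard [000001], prepend 000000
= 00000010101100111111

Answer: 00000010101100111111 (11071)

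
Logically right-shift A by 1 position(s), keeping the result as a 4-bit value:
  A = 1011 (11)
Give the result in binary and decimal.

Logical shift right by 1: drop the bottom 1 bit(s), prepend 1 zero(s) on the left.
  1011  ->  keep [101], discard [1], prepend 0
= 0101

Answer: 0101 (5)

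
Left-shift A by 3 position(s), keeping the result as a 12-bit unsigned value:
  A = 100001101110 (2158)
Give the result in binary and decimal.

Shift left by 3: drop the top 3 bit(s), append 3 zero(s) on the right.
  100001101110  ->  discard [100], keep [001101110], append 000
= 001101110000

Answer: 001101110000 (880)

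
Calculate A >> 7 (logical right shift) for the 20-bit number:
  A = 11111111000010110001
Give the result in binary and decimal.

Logical shift right by 7: drop the bottom 7 bit(s), prepend 7 zero(s) on the left.
  11111111000010110001  ->  keep [1111111100001], discard [0110001], prepend 0000000
= 00000001111111100001

Answer: 00000001111111100001 (8161)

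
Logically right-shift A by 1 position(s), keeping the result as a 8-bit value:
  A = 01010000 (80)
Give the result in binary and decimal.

Logical shift right by 1: drop the bottom 1 bit(s), prepend 1 zero(s) on the left.
  01010000  ->  keep [0101000], discard [0], prepend 0
= 00101000

Answer: 00101000 (40)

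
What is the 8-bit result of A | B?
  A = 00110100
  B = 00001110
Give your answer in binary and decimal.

Apply | to each column (1 where either bit is 1):
  00110100
| 00001110
----------
  00111110

Answer: 00111110 (62)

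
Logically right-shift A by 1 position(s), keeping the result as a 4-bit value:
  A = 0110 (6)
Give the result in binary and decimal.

Logical shift right by 1: drop the bottom 1 bit(s), prepend 1 zero(s) on the left.
  0110  ->  keep [011], discard [0], prepend 0
= 0011

Answer: 0011 (3)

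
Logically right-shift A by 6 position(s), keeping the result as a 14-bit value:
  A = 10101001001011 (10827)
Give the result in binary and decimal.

Logical shift right by 6: drop the bottom 6 bit(s), prepend 6 zero(s) on the left.
  10101001001011  ->  keep [10101001], discard [001011], prepend 000000
= 00000010101001

Answer: 00000010101001 (169)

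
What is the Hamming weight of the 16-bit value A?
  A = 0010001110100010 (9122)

0010001110100010
1-bits at positions (from bit 0 = LSB): 1, 5, 7, 8, 9, 13
Count = 6

Answer: 6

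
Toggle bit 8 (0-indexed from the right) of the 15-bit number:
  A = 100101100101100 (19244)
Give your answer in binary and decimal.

Mask = 1 << 8 = 000000100000000
Bit 8 of A is 1; XOR with the mask flips it to 0.
  100101100101100
^ 000000100000000
-----------------
  100101000101100

Answer: 100101000101100 (18988)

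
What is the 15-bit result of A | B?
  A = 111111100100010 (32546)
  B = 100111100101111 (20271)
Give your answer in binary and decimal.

Apply | to each column (1 where either bit is 1):
  111111100100010
| 100111100101111
-----------------
  111111100101111

Answer: 111111100101111 (32559)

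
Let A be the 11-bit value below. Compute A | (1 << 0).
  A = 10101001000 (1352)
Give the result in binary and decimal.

Mask = 1 << 0 = 00000000001
Bit 0 of A is 0, so OR-ing with the mask flips it to 1.
  10101001000
| 00000000001
-------------
  10101001001

Answer: 10101001001 (1353)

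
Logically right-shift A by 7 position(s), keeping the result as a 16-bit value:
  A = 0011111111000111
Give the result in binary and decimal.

Logical shift right by 7: drop the bottom 7 bit(s), prepend 7 zero(s) on the left.
  0011111111000111  ->  keep [001111111], discard [1000111], prepend 0000000
= 0000000001111111

Answer: 0000000001111111 (127)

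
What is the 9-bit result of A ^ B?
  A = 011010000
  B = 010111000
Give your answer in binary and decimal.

Apply ^ to each column (1 where bits differ):
  011010000
^ 010111000
-----------
  001101000

Answer: 001101000 (104)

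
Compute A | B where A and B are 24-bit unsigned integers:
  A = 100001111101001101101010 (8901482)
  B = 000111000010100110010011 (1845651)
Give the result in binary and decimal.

Apply | to each column (1 where either bit is 1):
  100001111101001101101010
| 000111000010100110010011
--------------------------
  100111111111101111111011

Answer: 100111111111101111111011 (10484731)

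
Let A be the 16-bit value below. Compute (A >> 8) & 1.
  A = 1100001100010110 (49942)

Bit 8 is the 9th from the right.
  1100001100010110
         ^
That bit is 1.

Answer: 1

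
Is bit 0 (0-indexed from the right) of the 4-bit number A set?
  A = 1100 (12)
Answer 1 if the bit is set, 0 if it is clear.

Bit 0 is the 1st from the right.
  1100
     ^
That bit is 0.

Answer: 0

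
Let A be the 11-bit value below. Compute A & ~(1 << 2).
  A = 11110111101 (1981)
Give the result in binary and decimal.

Mask = ~(1 << 2) = 11111111011
Bit 2 of A is 1, so AND-ing with the mask clears it to 0.
  11110111101
& 11111111011
-------------
  11110111001

Answer: 11110111001 (1977)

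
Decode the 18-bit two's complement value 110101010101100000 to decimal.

MSB is 1, so the value is negative. Find the magnitude:
1. Invert bits:  001010101010011111
2. Add 1:        001010101010100000  = 43680
3. Apply sign:   -43680

Answer: -43680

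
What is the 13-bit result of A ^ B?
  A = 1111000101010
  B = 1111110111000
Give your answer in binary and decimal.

Apply ^ to each column (1 where bits differ):
  1111000101010
^ 1111110111000
---------------
  0000110010010

Answer: 0000110010010 (402)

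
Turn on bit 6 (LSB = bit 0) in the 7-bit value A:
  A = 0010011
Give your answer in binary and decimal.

Mask = 1 << 6 = 1000000
Bit 6 of A is 0, so OR-ing with the mask flips it to 1.
  0010011
| 1000000
---------
  1010011

Answer: 1010011 (83)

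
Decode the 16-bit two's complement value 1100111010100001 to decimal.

MSB is 1, so the value is negative. Find the magnitude:
1. Invert bits:  0011000101011110
2. Add 1:        0011000101011111  = 12639
3. Apply sign:   -12639

Answer: -12639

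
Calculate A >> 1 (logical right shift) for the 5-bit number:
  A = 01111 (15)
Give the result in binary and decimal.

Logical shift right by 1: drop the bottom 1 bit(s), prepend 1 zero(s) on the left.
  01111  ->  keep [0111], discard [1], prepend 0
= 00111

Answer: 00111 (7)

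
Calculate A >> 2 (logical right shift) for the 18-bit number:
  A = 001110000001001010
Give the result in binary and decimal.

Logical shift right by 2: drop the bottom 2 bit(s), prepend 2 zero(s) on the left.
  001110000001001010  ->  keep [0011100000010010], discard [10], prepend 00
= 000011100000010010

Answer: 000011100000010010 (14354)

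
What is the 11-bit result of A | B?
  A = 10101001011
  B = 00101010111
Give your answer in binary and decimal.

Apply | to each column (1 where either bit is 1):
  10101001011
| 00101010111
-------------
  10101011111

Answer: 10101011111 (1375)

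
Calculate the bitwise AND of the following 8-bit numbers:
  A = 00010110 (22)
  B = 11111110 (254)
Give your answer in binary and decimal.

Apply & to each column (1 only where both bits are 1):
  00010110
& 11111110
----------
  00010110

Answer: 00010110 (22)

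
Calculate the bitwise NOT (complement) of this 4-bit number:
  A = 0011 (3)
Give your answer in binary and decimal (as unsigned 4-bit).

Flip each bit (0->1, 1->0):
  0011
  1100

Answer: 1100 (12)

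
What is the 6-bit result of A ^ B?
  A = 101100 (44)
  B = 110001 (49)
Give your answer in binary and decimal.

Apply ^ to each column (1 where bits differ):
  101100
^ 110001
--------
  011101

Answer: 011101 (29)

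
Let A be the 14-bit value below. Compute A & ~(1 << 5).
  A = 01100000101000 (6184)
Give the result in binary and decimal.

Mask = ~(1 << 5) = 11111111011111
Bit 5 of A is 1, so AND-ing with the mask clears it to 0.
  01100000101000
& 11111111011111
----------------
  01100000001000

Answer: 01100000001000 (6152)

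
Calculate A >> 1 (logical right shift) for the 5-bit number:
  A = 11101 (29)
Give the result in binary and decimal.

Logical shift right by 1: drop the bottom 1 bit(s), prepend 1 zero(s) on the left.
  11101  ->  keep [1110], discard [1], prepend 0
= 01110

Answer: 01110 (14)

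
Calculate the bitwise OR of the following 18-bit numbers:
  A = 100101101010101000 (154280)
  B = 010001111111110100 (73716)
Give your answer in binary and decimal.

Apply | to each column (1 where either bit is 1):
  100101101010101000
| 010001111111110100
--------------------
  110101111111111100

Answer: 110101111111111100 (221180)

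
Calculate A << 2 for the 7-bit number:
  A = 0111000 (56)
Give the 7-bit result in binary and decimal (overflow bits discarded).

Shift left by 2: drop the top 2 bit(s), append 2 zero(s) on the right.
  0111000  ->  discard [01], keep [11000], append 00
= 1100000

Answer: 1100000 (96)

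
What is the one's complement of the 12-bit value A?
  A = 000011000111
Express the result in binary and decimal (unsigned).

Flip each bit (0->1, 1->0):
  000011000111
  111100111000

Answer: 111100111000 (3896)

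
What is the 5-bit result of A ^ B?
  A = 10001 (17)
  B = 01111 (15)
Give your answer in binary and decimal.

Apply ^ to each column (1 where bits differ):
  10001
^ 01111
-------
  11110

Answer: 11110 (30)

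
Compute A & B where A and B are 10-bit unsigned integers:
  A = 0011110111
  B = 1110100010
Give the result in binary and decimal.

Apply & to each column (1 only where both bits are 1):
  0011110111
& 1110100010
------------
  0010100010

Answer: 0010100010 (162)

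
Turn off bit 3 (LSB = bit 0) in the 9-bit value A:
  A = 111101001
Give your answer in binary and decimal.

Mask = ~(1 << 3) = 111110111
Bit 3 of A is 1, so AND-ing with the mask clears it to 0.
  111101001
& 111110111
-----------
  111100001

Answer: 111100001 (481)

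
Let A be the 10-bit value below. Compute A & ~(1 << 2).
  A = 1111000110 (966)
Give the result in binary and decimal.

Mask = ~(1 << 2) = 1111111011
Bit 2 of A is 1, so AND-ing with the mask clears it to 0.
  1111000110
& 1111111011
------------
  1111000010

Answer: 1111000010 (962)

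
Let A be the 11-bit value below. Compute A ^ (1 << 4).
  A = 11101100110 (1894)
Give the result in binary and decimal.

Mask = 1 << 4 = 00000010000
Bit 4 of A is 0; XOR with the mask flips it to 1.
  11101100110
^ 00000010000
-------------
  11101110110

Answer: 11101110110 (1910)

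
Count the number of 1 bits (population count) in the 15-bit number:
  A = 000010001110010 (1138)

000010001110010
1-bits at positions (from bit 0 = LSB): 1, 4, 5, 6, 10
Count = 5

Answer: 5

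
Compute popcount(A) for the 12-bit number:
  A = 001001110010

001001110010
1-bits at positions (from bit 0 = LSB): 1, 4, 5, 6, 9
Count = 5

Answer: 5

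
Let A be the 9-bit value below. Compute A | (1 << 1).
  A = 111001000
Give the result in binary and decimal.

Mask = 1 << 1 = 000000010
Bit 1 of A is 0, so OR-ing with the mask flips it to 1.
  111001000
| 000000010
-----------
  111001010

Answer: 111001010 (458)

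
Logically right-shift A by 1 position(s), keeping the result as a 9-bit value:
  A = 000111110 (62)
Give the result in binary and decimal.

Logical shift right by 1: drop the bottom 1 bit(s), prepend 1 zero(s) on the left.
  000111110  ->  keep [00011111], discard [0], prepend 0
= 000011111

Answer: 000011111 (31)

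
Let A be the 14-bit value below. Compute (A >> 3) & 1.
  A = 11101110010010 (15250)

Bit 3 is the 4th from the right.
  11101110010010
            ^
That bit is 0.

Answer: 0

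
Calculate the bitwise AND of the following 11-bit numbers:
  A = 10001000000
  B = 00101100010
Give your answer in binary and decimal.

Apply & to each column (1 only where both bits are 1):
  10001000000
& 00101100010
-------------
  00001000000

Answer: 00001000000 (64)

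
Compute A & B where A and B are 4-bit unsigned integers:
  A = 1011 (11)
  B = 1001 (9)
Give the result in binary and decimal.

Apply & to each column (1 only where both bits are 1):
  1011
& 1001
------
  1001

Answer: 1001 (9)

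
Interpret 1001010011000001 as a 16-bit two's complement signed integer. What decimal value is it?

MSB is 1, so the value is negative. Find the magnitude:
1. Invert bits:  0110101100111110
2. Add 1:        0110101100111111  = 27455
3. Apply sign:   -27455

Answer: -27455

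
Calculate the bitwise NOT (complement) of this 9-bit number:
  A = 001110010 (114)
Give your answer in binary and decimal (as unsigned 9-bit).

Flip each bit (0->1, 1->0):
  001110010
  110001101

Answer: 110001101 (397)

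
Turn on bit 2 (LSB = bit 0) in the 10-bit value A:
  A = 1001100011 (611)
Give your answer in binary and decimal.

Mask = 1 << 2 = 0000000100
Bit 2 of A is 0, so OR-ing with the mask flips it to 1.
  1001100011
| 0000000100
------------
  1001100111

Answer: 1001100111 (615)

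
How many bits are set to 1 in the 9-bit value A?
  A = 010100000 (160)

010100000
1-bits at positions (from bit 0 = LSB): 5, 7
Count = 2

Answer: 2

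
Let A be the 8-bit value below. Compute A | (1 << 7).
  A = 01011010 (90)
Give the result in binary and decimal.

Mask = 1 << 7 = 10000000
Bit 7 of A is 0, so OR-ing with the mask flips it to 1.
  01011010
| 10000000
----------
  11011010

Answer: 11011010 (218)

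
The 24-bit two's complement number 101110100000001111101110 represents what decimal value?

MSB is 1, so the value is negative. Find the magnitude:
1. Invert bits:  010001011111110000010001
2. Add 1:        010001011111110000010010  = 4586514
3. Apply sign:   -4586514

Answer: -4586514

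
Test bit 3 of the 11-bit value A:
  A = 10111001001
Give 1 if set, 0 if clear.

Bit 3 is the 4th from the right.
  10111001001
         ^
That bit is 1.

Answer: 1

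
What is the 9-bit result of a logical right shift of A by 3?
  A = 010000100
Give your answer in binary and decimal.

Logical shift right by 3: drop the bottom 3 bit(s), prepend 3 zero(s) on the left.
  010000100  ->  keep [010000], discard [100], prepend 000
= 000010000

Answer: 000010000 (16)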